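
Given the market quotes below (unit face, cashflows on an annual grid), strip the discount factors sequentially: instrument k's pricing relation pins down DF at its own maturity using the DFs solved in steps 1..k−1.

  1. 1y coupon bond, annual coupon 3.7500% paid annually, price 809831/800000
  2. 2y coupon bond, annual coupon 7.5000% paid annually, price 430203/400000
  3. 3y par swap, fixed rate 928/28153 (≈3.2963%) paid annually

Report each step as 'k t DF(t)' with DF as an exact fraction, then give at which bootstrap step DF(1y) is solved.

1 1 9757/10000
2 2 2331/2500
3 3 567/625
DF(1y) is solved at step 1

step 1 [1y] bond c/1=3/80: DF=(809831/800000 − 3/80·(0))/(1+3/80) = 9757/10000 ≈ 0.975700
step 2 [2y] bond c/1=3/40: DF=(430203/400000 − 3/40·(0.975700))/(1+3/40) = 2331/2500 ≈ 0.932400
step 3 [3y] swap r/1=928/28153: DF=(1 − 928/28153·(0.975700+0.932400))/(1+928/28153) = 567/625 ≈ 0.907200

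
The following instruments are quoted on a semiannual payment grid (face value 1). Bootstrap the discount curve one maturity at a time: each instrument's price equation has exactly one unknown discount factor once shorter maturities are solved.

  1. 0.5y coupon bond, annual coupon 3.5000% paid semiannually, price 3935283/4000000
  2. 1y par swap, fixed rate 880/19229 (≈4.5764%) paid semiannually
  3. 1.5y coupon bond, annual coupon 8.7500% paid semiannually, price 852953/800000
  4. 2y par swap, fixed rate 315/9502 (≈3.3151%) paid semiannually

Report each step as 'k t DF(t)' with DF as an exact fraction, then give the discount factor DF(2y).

1 1/2 9669/10000
2 1 239/250
3 3/2 9409/10000
4 2 937/1000
DF(2y) = 937/1000 ≈ 0.937000

step 1 [0.5y] bond c/2=7/400: DF=(3935283/4000000 − 7/400·(0))/(1+7/400) = 9669/10000 ≈ 0.966900
step 2 [1y] swap r/2=440/19229: DF=(1 − 440/19229·(0.966900))/(1+440/19229) = 239/250 ≈ 0.956000
step 3 [1.5y] bond c/2=7/160: DF=(852953/800000 − 7/160·(0.966900+0.956000))/(1+7/160) = 9409/10000 ≈ 0.940900
step 4 [2y] swap r/2=315/19004: DF=(1 − 315/19004·(0.966900+0.956000+0.940900))/(1+315/19004) = 937/1000 ≈ 0.937000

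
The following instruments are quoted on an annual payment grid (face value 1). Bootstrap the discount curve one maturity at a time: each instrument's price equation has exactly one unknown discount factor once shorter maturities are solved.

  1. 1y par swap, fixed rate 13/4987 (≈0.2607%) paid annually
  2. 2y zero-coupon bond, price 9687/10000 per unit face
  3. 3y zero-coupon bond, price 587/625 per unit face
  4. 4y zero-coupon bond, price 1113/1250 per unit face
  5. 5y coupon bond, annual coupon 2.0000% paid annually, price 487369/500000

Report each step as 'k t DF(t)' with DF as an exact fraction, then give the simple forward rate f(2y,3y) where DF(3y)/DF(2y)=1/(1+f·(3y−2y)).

step 1 [1y] swap r/1=13/4987: DF=(1 − 13/4987·(0))/(1+13/4987) = 4987/5000 ≈ 0.997400
step 2 [2y] zero: DF = P = 9687/10000 ≈ 0.968700
step 3 [3y] zero: DF = P = 587/625 ≈ 0.939200
step 4 [4y] zero: DF = P = 1113/1250 ≈ 0.890400
step 5 [5y] bond c/1=1/50: DF=(487369/500000 − 1/50·(0.997400+0.968700+0.939200+0.890400))/(1+1/50) = 2203/2500 ≈ 0.881200

1 1 4987/5000
2 2 9687/10000
3 3 587/625
4 4 1113/1250
5 5 2203/2500
f(2y,3y) = ((9687/10000)/(587/625) − 1)/(1) = 295/9392 ≈ 3.1410%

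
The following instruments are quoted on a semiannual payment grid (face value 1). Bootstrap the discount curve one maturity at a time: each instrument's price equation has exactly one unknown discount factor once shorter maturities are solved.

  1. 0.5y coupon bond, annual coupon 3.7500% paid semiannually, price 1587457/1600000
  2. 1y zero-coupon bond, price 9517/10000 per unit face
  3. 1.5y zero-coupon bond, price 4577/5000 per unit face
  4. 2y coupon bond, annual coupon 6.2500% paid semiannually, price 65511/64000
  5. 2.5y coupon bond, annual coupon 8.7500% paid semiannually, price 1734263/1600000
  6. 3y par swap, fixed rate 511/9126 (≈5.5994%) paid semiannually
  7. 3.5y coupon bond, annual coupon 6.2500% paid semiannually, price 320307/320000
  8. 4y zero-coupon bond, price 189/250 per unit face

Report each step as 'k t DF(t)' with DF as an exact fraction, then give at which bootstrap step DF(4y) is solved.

step 1 [0.5y] bond c/2=3/160: DF=(1587457/1600000 − 3/160·(0))/(1+3/160) = 9739/10000 ≈ 0.973900
step 2 [1y] zero: DF = P = 9517/10000 ≈ 0.951700
step 3 [1.5y] zero: DF = P = 4577/5000 ≈ 0.915400
step 4 [2y] bond c/2=1/32: DF=(65511/64000 − 1/32·(0.973900+0.951700+0.915400))/(1+1/32) = 1813/2000 ≈ 0.906500
step 5 [2.5y] bond c/2=7/160: DF=(1734263/1600000 − 7/160·(0.973900+0.951700+0.915400+0.906500))/(1+7/160) = 4407/5000 ≈ 0.881400
step 6 [3y] swap r/2=511/18252: DF=(1 − 511/18252·(0.973900+0.951700+0.915400+0.906500+0.881400))/(1+511/18252) = 8467/10000 ≈ 0.846700
step 7 [3.5y] bond c/2=1/32: DF=(320307/320000 − 1/32·(0.973900+0.951700+0.915400+0.906500+0.881400+0.846700))/(1+1/32) = 8047/10000 ≈ 0.804700
step 8 [4y] zero: DF = P = 189/250 ≈ 0.756000

1 1/2 9739/10000
2 1 9517/10000
3 3/2 4577/5000
4 2 1813/2000
5 5/2 4407/5000
6 3 8467/10000
7 7/2 8047/10000
8 4 189/250
DF(4y) is solved at step 8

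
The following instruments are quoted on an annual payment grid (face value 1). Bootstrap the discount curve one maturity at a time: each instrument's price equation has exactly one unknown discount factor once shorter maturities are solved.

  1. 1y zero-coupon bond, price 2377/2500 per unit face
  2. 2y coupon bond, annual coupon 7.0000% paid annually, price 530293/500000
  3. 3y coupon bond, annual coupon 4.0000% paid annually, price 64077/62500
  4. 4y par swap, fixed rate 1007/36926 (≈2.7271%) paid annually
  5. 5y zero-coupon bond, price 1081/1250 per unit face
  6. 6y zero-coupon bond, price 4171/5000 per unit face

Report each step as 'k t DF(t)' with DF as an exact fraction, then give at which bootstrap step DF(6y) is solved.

step 1 [1y] zero: DF = P = 2377/2500 ≈ 0.950800
step 2 [2y] bond c/1=7/100: DF=(530293/500000 − 7/100·(0.950800))/(1+7/100) = 929/1000 ≈ 0.929000
step 3 [3y] bond c/1=1/25: DF=(64077/62500 − 1/25·(0.950800+0.929000))/(1+1/25) = 1827/2000 ≈ 0.913500
step 4 [4y] swap r/1=1007/36926: DF=(1 − 1007/36926·(0.950800+0.929000+0.913500))/(1+1007/36926) = 8993/10000 ≈ 0.899300
step 5 [5y] zero: DF = P = 1081/1250 ≈ 0.864800
step 6 [6y] zero: DF = P = 4171/5000 ≈ 0.834200

1 1 2377/2500
2 2 929/1000
3 3 1827/2000
4 4 8993/10000
5 5 1081/1250
6 6 4171/5000
DF(6y) is solved at step 6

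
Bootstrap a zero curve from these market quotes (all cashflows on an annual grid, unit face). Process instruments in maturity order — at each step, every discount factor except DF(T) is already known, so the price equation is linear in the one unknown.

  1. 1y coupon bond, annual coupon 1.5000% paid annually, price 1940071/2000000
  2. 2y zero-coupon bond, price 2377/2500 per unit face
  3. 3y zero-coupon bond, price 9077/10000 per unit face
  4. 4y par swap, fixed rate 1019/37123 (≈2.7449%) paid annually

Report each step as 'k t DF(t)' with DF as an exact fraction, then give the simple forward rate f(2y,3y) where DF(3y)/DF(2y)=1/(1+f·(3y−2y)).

1 1 9557/10000
2 2 2377/2500
3 3 9077/10000
4 4 8981/10000
f(2y,3y) = ((2377/2500)/(9077/10000) − 1)/(1) = 431/9077 ≈ 4.7483%

step 1 [1y] bond c/1=3/200: DF=(1940071/2000000 − 3/200·(0))/(1+3/200) = 9557/10000 ≈ 0.955700
step 2 [2y] zero: DF = P = 2377/2500 ≈ 0.950800
step 3 [3y] zero: DF = P = 9077/10000 ≈ 0.907700
step 4 [4y] swap r/1=1019/37123: DF=(1 − 1019/37123·(0.955700+0.950800+0.907700))/(1+1019/37123) = 8981/10000 ≈ 0.898100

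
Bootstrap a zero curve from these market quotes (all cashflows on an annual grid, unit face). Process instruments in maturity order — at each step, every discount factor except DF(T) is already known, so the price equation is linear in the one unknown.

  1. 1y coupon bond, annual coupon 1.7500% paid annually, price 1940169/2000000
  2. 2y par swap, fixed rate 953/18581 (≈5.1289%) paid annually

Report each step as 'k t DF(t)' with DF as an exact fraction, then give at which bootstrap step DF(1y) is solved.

step 1 [1y] bond c/1=7/400: DF=(1940169/2000000 − 7/400·(0))/(1+7/400) = 4767/5000 ≈ 0.953400
step 2 [2y] swap r/1=953/18581: DF=(1 − 953/18581·(0.953400))/(1+953/18581) = 9047/10000 ≈ 0.904700

1 1 4767/5000
2 2 9047/10000
DF(1y) is solved at step 1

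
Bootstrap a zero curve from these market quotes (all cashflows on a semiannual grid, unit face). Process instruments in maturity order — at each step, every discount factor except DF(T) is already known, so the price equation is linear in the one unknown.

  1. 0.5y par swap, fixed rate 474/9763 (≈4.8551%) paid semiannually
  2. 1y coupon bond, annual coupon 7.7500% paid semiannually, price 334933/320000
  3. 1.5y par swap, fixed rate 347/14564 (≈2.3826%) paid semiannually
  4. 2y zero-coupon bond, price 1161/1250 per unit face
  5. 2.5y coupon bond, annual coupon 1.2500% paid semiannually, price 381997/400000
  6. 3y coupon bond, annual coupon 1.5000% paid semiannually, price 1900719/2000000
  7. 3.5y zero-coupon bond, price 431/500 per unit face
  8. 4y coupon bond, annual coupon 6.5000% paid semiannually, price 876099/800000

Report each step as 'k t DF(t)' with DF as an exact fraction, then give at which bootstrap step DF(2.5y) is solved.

step 1 [0.5y] swap r/2=237/9763: DF=(1 − 237/9763·(0))/(1+237/9763) = 9763/10000 ≈ 0.976300
step 2 [1y] bond c/2=31/800: DF=(334933/320000 − 31/800·(0.976300))/(1+31/800) = 607/625 ≈ 0.971200
step 3 [1.5y] swap r/2=347/29128: DF=(1 − 347/29128·(0.976300+0.971200))/(1+347/29128) = 9653/10000 ≈ 0.965300
step 4 [2y] zero: DF = P = 1161/1250 ≈ 0.928800
step 5 [2.5y] bond c/2=1/160: DF=(381997/400000 − 1/160·(0.976300+0.971200+0.965300+0.928800))/(1+1/160) = 2313/2500 ≈ 0.925200
step 6 [3y] bond c/2=3/400: DF=(1900719/2000000 − 3/400·(0.976300+0.971200+0.965300+0.928800+0.925200))/(1+3/400) = 4539/5000 ≈ 0.907800
step 7 [3.5y] zero: DF = P = 431/500 ≈ 0.862000
step 8 [4y] bond c/2=13/400: DF=(876099/800000 − 13/400·(0.976300+0.971200+0.965300+0.928800+0.925200+0.907800+0.862000))/(1+13/400) = 8549/10000 ≈ 0.854900

1 1/2 9763/10000
2 1 607/625
3 3/2 9653/10000
4 2 1161/1250
5 5/2 2313/2500
6 3 4539/5000
7 7/2 431/500
8 4 8549/10000
DF(2.5y) is solved at step 5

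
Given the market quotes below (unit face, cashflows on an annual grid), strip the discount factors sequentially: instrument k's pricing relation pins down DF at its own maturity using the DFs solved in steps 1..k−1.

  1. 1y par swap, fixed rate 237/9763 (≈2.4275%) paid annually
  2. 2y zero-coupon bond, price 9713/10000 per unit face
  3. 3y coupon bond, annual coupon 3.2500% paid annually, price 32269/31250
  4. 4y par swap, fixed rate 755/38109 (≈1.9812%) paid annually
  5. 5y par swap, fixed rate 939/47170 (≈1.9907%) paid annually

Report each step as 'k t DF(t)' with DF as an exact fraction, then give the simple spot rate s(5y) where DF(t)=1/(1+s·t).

1 1 9763/10000
2 2 9713/10000
3 3 2347/2500
4 4 1849/2000
5 5 9061/10000
s(5y) = (1/(9061/10000) − 1)/(5) = 939/45305 ≈ 2.0726%

step 1 [1y] swap r/1=237/9763: DF=(1 − 237/9763·(0))/(1+237/9763) = 9763/10000 ≈ 0.976300
step 2 [2y] zero: DF = P = 9713/10000 ≈ 0.971300
step 3 [3y] bond c/1=13/400: DF=(32269/31250 − 13/400·(0.976300+0.971300))/(1+13/400) = 2347/2500 ≈ 0.938800
step 4 [4y] swap r/1=755/38109: DF=(1 − 755/38109·(0.976300+0.971300+0.938800))/(1+755/38109) = 1849/2000 ≈ 0.924500
step 5 [5y] swap r/1=939/47170: DF=(1 − 939/47170·(0.976300+0.971300+0.938800+0.924500))/(1+939/47170) = 9061/10000 ≈ 0.906100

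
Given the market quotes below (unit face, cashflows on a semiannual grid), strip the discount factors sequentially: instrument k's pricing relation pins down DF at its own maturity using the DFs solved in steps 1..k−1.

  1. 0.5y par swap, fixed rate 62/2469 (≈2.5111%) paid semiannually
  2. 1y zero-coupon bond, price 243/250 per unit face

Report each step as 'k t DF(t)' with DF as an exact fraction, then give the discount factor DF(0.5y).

1 1/2 2469/2500
2 1 243/250
DF(0.5y) = 2469/2500 ≈ 0.987600

step 1 [0.5y] swap r/2=31/2469: DF=(1 − 31/2469·(0))/(1+31/2469) = 2469/2500 ≈ 0.987600
step 2 [1y] zero: DF = P = 243/250 ≈ 0.972000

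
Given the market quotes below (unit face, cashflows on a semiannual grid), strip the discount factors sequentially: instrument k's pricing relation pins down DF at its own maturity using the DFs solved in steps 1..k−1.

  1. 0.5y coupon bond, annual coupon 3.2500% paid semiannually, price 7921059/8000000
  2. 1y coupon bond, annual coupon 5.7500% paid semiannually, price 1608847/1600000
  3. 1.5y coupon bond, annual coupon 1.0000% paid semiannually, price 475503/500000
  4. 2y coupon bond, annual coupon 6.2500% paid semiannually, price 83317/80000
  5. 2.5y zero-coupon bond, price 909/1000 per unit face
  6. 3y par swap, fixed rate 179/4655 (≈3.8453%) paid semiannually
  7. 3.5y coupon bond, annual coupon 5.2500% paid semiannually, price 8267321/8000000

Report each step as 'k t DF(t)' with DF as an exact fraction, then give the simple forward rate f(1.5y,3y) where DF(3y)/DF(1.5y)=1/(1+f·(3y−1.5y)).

1 1/2 9743/10000
2 1 4751/5000
3 3/2 9367/10000
4 2 577/625
5 5/2 909/1000
6 3 4463/5000
7 7/2 8641/10000
f(1.5y,3y) = ((9367/10000)/(4463/5000) − 1)/(3/2) = 147/4463 ≈ 3.2937%

step 1 [0.5y] bond c/2=13/800: DF=(7921059/8000000 − 13/800·(0))/(1+13/800) = 9743/10000 ≈ 0.974300
step 2 [1y] bond c/2=23/800: DF=(1608847/1600000 − 23/800·(0.974300))/(1+23/800) = 4751/5000 ≈ 0.950200
step 3 [1.5y] bond c/2=1/200: DF=(475503/500000 − 1/200·(0.974300+0.950200))/(1+1/200) = 9367/10000 ≈ 0.936700
step 4 [2y] bond c/2=1/32: DF=(83317/80000 − 1/32·(0.974300+0.950200+0.936700))/(1+1/32) = 577/625 ≈ 0.923200
step 5 [2.5y] zero: DF = P = 909/1000 ≈ 0.909000
step 6 [3y] swap r/2=179/9310: DF=(1 − 179/9310·(0.974300+0.950200+0.936700+0.923200+0.909000))/(1+179/9310) = 4463/5000 ≈ 0.892600
step 7 [3.5y] bond c/2=21/800: DF=(8267321/8000000 − 21/800·(0.974300+0.950200+0.936700+0.923200+0.909000+0.892600))/(1+21/800) = 8641/10000 ≈ 0.864100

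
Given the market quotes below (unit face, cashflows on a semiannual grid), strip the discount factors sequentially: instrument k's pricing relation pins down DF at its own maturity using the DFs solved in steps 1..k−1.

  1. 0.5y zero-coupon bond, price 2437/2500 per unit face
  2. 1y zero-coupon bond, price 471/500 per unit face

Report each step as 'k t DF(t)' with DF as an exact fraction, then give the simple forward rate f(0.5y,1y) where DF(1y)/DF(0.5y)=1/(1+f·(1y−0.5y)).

1 1/2 2437/2500
2 1 471/500
f(0.5y,1y) = ((2437/2500)/(471/500) − 1)/(1/2) = 164/2355 ≈ 6.9639%

step 1 [0.5y] zero: DF = P = 2437/2500 ≈ 0.974800
step 2 [1y] zero: DF = P = 471/500 ≈ 0.942000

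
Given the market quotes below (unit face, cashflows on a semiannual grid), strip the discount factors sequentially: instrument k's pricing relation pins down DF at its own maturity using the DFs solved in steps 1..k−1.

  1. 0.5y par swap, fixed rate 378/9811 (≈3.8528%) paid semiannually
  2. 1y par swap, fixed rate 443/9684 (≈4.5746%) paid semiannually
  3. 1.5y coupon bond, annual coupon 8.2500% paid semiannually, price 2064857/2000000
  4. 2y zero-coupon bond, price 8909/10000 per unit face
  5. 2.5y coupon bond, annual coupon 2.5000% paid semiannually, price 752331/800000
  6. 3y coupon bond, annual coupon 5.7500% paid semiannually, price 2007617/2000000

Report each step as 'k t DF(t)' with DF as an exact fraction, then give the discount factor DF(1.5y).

step 1 [0.5y] swap r/2=189/9811: DF=(1 − 189/9811·(0))/(1+189/9811) = 9811/10000 ≈ 0.981100
step 2 [1y] swap r/2=443/19368: DF=(1 − 443/19368·(0.981100))/(1+443/19368) = 9557/10000 ≈ 0.955700
step 3 [1.5y] bond c/2=33/800: DF=(2064857/2000000 − 33/800·(0.981100+0.955700))/(1+33/800) = 2287/2500 ≈ 0.914800
step 4 [2y] zero: DF = P = 8909/10000 ≈ 0.890900
step 5 [2.5y] bond c/2=1/80: DF=(752331/800000 − 1/80·(0.981100+0.955700+0.914800+0.890900))/(1+1/80) = 4413/5000 ≈ 0.882600
step 6 [3y] bond c/2=23/800: DF=(2007617/2000000 − 23/800·(0.981100+0.955700+0.914800+0.890900+0.882600))/(1+23/800) = 1693/2000 ≈ 0.846500

1 1/2 9811/10000
2 1 9557/10000
3 3/2 2287/2500
4 2 8909/10000
5 5/2 4413/5000
6 3 1693/2000
DF(1.5y) = 2287/2500 ≈ 0.914800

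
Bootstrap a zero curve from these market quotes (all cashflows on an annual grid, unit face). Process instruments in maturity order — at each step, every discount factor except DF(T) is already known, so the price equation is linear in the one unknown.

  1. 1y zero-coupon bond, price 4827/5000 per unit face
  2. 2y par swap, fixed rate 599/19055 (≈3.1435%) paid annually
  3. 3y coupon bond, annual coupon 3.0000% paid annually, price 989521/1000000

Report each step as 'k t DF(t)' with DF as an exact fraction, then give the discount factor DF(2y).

step 1 [1y] zero: DF = P = 4827/5000 ≈ 0.965400
step 2 [2y] swap r/1=599/19055: DF=(1 − 599/19055·(0.965400))/(1+599/19055) = 9401/10000 ≈ 0.940100
step 3 [3y] bond c/1=3/100: DF=(989521/1000000 − 3/100·(0.965400+0.940100))/(1+3/100) = 2263/2500 ≈ 0.905200

1 1 4827/5000
2 2 9401/10000
3 3 2263/2500
DF(2y) = 9401/10000 ≈ 0.940100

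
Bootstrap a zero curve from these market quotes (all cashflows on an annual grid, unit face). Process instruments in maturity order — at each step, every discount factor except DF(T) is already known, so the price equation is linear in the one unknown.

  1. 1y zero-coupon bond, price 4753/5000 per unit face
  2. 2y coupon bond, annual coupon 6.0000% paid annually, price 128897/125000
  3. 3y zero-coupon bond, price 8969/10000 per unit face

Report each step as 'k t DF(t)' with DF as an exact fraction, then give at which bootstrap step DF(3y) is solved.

1 1 4753/5000
2 2 919/1000
3 3 8969/10000
DF(3y) is solved at step 3

step 1 [1y] zero: DF = P = 4753/5000 ≈ 0.950600
step 2 [2y] bond c/1=3/50: DF=(128897/125000 − 3/50·(0.950600))/(1+3/50) = 919/1000 ≈ 0.919000
step 3 [3y] zero: DF = P = 8969/10000 ≈ 0.896900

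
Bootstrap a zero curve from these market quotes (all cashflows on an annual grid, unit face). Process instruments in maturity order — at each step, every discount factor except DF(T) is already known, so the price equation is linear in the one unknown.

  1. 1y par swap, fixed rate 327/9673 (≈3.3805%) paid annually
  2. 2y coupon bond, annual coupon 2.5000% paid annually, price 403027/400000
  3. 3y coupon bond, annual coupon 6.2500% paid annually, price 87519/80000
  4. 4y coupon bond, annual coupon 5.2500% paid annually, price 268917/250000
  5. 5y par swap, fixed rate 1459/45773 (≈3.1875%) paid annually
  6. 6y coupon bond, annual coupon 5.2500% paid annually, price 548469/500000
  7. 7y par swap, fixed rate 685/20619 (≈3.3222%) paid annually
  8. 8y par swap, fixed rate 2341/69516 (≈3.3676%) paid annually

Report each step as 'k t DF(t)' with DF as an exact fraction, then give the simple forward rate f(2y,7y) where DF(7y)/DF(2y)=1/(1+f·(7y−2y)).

step 1 [1y] swap r/1=327/9673: DF=(1 − 327/9673·(0))/(1+327/9673) = 9673/10000 ≈ 0.967300
step 2 [2y] bond c/1=1/40: DF=(403027/400000 − 1/40·(0.967300))/(1+1/40) = 4797/5000 ≈ 0.959400
step 3 [3y] bond c/1=1/16: DF=(87519/80000 − 1/16·(0.967300+0.959400))/(1+1/16) = 9163/10000 ≈ 0.916300
step 4 [4y] bond c/1=21/400: DF=(268917/250000 − 21/400·(0.967300+0.959400+0.916300))/(1+21/400) = 4401/5000 ≈ 0.880200
step 5 [5y] swap r/1=1459/45773: DF=(1 − 1459/45773·(0.967300+0.959400+0.916300+0.880200))/(1+1459/45773) = 8541/10000 ≈ 0.854100
step 6 [6y] bond c/1=21/400: DF=(548469/500000 − 21/400·(0.967300+0.959400+0.916300+0.880200+0.854100))/(1+21/400) = 8139/10000 ≈ 0.813900
step 7 [7y] swap r/1=685/20619: DF=(1 − 685/20619·(0.967300+0.959400+0.916300+0.880200+0.854100+0.813900))/(1+685/20619) = 1589/2000 ≈ 0.794500
step 8 [8y] swap r/1=2341/69516: DF=(1 − 2341/69516·(0.967300+0.959400+0.916300+0.880200+0.854100+0.813900+0.794500))/(1+2341/69516) = 7659/10000 ≈ 0.765900

1 1 9673/10000
2 2 4797/5000
3 3 9163/10000
4 4 4401/5000
5 5 8541/10000
6 6 8139/10000
7 7 1589/2000
8 8 7659/10000
f(2y,7y) = ((4797/5000)/(1589/2000) − 1)/(5) = 1649/39725 ≈ 4.1510%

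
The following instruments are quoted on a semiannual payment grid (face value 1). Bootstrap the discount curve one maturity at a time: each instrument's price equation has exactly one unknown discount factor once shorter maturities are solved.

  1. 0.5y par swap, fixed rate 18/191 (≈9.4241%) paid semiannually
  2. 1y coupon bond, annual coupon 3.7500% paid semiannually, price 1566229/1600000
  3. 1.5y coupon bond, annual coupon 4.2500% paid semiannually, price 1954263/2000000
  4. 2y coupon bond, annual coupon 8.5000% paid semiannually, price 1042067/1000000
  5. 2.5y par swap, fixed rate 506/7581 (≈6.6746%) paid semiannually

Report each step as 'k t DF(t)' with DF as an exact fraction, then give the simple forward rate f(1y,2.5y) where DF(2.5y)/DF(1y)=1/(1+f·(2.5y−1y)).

step 1 [0.5y] swap r/2=9/191: DF=(1 − 9/191·(0))/(1+9/191) = 191/200 ≈ 0.955000
step 2 [1y] bond c/2=3/160: DF=(1566229/1600000 − 3/160·(0.955000))/(1+3/160) = 9433/10000 ≈ 0.943300
step 3 [1.5y] bond c/2=17/800: DF=(1954263/2000000 − 17/800·(0.955000+0.943300))/(1+17/800) = 9173/10000 ≈ 0.917300
step 4 [2y] bond c/2=17/400: DF=(1042067/1000000 − 17/400·(0.955000+0.943300+0.917300))/(1+17/400) = 553/625 ≈ 0.884800
step 5 [2.5y] swap r/2=253/7581: DF=(1 − 253/7581·(0.955000+0.943300+0.917300+0.884800))/(1+253/7581) = 4241/5000 ≈ 0.848200

1 1/2 191/200
2 1 9433/10000
3 3/2 9173/10000
4 2 553/625
5 5/2 4241/5000
f(1y,2.5y) = ((9433/10000)/(4241/5000) − 1)/(3/2) = 317/4241 ≈ 7.4747%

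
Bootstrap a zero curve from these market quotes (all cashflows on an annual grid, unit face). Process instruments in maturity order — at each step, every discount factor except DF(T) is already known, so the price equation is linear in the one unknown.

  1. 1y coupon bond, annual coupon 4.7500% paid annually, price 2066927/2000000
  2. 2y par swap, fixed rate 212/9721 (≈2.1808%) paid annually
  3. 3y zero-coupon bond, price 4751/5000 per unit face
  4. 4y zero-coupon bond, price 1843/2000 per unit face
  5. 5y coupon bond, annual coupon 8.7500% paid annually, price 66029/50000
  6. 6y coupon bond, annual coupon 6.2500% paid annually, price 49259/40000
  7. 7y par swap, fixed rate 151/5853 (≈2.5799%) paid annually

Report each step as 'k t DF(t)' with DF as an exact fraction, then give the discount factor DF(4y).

step 1 [1y] bond c/1=19/400: DF=(2066927/2000000 − 19/400·(0))/(1+19/400) = 4933/5000 ≈ 0.986600
step 2 [2y] swap r/1=212/9721: DF=(1 − 212/9721·(0.986600))/(1+212/9721) = 1197/1250 ≈ 0.957600
step 3 [3y] zero: DF = P = 4751/5000 ≈ 0.950200
step 4 [4y] zero: DF = P = 1843/2000 ≈ 0.921500
step 5 [5y] bond c/1=7/80: DF=(66029/50000 − 7/80·(0.986600+0.957600+0.950200+0.921500))/(1+7/80) = 9073/10000 ≈ 0.907300
step 6 [6y] bond c/1=1/16: DF=(49259/40000 − 1/16·(0.986600+0.957600+0.950200+0.921500+0.907300))/(1+1/16) = 2203/2500 ≈ 0.881200
step 7 [7y] swap r/1=151/5853: DF=(1 − 151/5853·(0.986600+0.957600+0.950200+0.921500+0.907300+0.881200))/(1+151/5853) = 8339/10000 ≈ 0.833900

1 1 4933/5000
2 2 1197/1250
3 3 4751/5000
4 4 1843/2000
5 5 9073/10000
6 6 2203/2500
7 7 8339/10000
DF(4y) = 1843/2000 ≈ 0.921500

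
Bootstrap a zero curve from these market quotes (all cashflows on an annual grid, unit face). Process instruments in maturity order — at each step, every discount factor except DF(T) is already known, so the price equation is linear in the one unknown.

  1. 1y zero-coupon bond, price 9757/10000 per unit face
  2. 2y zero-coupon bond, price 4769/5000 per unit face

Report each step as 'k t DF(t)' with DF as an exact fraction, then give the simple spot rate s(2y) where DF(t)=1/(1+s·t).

step 1 [1y] zero: DF = P = 9757/10000 ≈ 0.975700
step 2 [2y] zero: DF = P = 4769/5000 ≈ 0.953800

1 1 9757/10000
2 2 4769/5000
s(2y) = (1/(4769/5000) − 1)/(2) = 231/9538 ≈ 2.4219%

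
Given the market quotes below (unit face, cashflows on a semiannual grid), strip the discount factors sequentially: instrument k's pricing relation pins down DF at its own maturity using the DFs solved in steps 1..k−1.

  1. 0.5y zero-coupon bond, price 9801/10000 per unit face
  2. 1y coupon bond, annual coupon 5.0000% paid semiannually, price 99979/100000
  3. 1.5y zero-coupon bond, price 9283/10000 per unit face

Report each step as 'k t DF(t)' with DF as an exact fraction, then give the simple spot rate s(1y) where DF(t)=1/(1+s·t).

step 1 [0.5y] zero: DF = P = 9801/10000 ≈ 0.980100
step 2 [1y] bond c/2=1/40: DF=(99979/100000 − 1/40·(0.980100))/(1+1/40) = 1903/2000 ≈ 0.951500
step 3 [1.5y] zero: DF = P = 9283/10000 ≈ 0.928300

1 1/2 9801/10000
2 1 1903/2000
3 3/2 9283/10000
s(1y) = (1/(1903/2000) − 1)/(1) = 97/1903 ≈ 5.0972%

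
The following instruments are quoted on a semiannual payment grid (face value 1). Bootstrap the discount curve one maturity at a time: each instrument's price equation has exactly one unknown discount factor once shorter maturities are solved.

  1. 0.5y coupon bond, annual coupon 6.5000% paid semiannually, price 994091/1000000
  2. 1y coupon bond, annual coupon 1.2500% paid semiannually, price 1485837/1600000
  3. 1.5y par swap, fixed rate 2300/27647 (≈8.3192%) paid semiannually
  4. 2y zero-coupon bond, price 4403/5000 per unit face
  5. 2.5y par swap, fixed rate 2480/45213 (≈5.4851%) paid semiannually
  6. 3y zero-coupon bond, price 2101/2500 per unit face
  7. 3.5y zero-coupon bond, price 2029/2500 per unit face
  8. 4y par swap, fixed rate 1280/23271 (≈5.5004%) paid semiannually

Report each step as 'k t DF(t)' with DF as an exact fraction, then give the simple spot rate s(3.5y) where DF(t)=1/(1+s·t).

step 1 [0.5y] bond c/2=13/400: DF=(994091/1000000 − 13/400·(0))/(1+13/400) = 2407/2500 ≈ 0.962800
step 2 [1y] bond c/2=1/160: DF=(1485837/1600000 − 1/160·(0.962800))/(1+1/160) = 9169/10000 ≈ 0.916900
step 3 [1.5y] swap r/2=1150/27647: DF=(1 − 1150/27647·(0.962800+0.916900))/(1+1150/27647) = 177/200 ≈ 0.885000
step 4 [2y] zero: DF = P = 4403/5000 ≈ 0.880600
step 5 [2.5y] swap r/2=1240/45213: DF=(1 − 1240/45213·(0.962800+0.916900+0.885000+0.880600))/(1+1240/45213) = 219/250 ≈ 0.876000
step 6 [3y] zero: DF = P = 2101/2500 ≈ 0.840400
step 7 [3.5y] zero: DF = P = 2029/2500 ≈ 0.811600
step 8 [4y] swap r/2=640/23271: DF=(1 − 640/23271·(0.962800+0.916900+0.885000+0.880600+0.876000+0.840400+0.811600))/(1+640/23271) = 101/125 ≈ 0.808000

1 1/2 2407/2500
2 1 9169/10000
3 3/2 177/200
4 2 4403/5000
5 5/2 219/250
6 3 2101/2500
7 7/2 2029/2500
8 4 101/125
s(3.5y) = (1/(2029/2500) − 1)/(7/2) = 942/14203 ≈ 6.6324%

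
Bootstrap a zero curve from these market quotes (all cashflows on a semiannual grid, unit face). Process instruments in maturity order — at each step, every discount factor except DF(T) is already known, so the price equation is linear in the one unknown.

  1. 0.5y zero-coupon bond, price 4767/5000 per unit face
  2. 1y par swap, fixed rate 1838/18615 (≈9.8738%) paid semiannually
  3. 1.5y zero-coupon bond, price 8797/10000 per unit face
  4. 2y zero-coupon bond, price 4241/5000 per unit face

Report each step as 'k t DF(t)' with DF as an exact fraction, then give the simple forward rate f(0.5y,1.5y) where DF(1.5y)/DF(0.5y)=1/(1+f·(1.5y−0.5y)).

step 1 [0.5y] zero: DF = P = 4767/5000 ≈ 0.953400
step 2 [1y] swap r/2=919/18615: DF=(1 − 919/18615·(0.953400))/(1+919/18615) = 9081/10000 ≈ 0.908100
step 3 [1.5y] zero: DF = P = 8797/10000 ≈ 0.879700
step 4 [2y] zero: DF = P = 4241/5000 ≈ 0.848200

1 1/2 4767/5000
2 1 9081/10000
3 3/2 8797/10000
4 2 4241/5000
f(0.5y,1.5y) = ((4767/5000)/(8797/10000) − 1)/(1) = 737/8797 ≈ 8.3779%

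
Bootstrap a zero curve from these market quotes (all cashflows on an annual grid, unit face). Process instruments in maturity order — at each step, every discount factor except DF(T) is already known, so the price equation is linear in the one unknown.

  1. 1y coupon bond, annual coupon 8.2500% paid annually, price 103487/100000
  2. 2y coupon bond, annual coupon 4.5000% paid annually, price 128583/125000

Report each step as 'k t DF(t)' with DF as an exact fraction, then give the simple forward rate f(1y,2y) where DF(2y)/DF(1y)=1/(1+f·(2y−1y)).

1 1 239/250
2 2 1179/1250
f(1y,2y) = ((239/250)/(1179/1250) − 1)/(1) = 16/1179 ≈ 1.3571%

step 1 [1y] bond c/1=33/400: DF=(103487/100000 − 33/400·(0))/(1+33/400) = 239/250 ≈ 0.956000
step 2 [2y] bond c/1=9/200: DF=(128583/125000 − 9/200·(0.956000))/(1+9/200) = 1179/1250 ≈ 0.943200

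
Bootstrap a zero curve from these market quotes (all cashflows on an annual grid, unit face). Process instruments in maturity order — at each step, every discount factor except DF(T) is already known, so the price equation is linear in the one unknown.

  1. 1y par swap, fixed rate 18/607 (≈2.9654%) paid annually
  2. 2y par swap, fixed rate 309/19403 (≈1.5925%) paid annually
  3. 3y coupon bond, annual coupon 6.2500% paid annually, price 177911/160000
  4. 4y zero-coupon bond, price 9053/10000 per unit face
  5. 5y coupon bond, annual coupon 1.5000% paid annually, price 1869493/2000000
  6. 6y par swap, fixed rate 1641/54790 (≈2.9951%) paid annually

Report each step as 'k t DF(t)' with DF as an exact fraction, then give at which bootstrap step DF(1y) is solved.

1 1 607/625
2 2 9691/10000
3 3 2331/2500
4 4 9053/10000
5 5 8651/10000
6 6 8359/10000
DF(1y) is solved at step 1

step 1 [1y] swap r/1=18/607: DF=(1 − 18/607·(0))/(1+18/607) = 607/625 ≈ 0.971200
step 2 [2y] swap r/1=309/19403: DF=(1 − 309/19403·(0.971200))/(1+309/19403) = 9691/10000 ≈ 0.969100
step 3 [3y] bond c/1=1/16: DF=(177911/160000 − 1/16·(0.971200+0.969100))/(1+1/16) = 2331/2500 ≈ 0.932400
step 4 [4y] zero: DF = P = 9053/10000 ≈ 0.905300
step 5 [5y] bond c/1=3/200: DF=(1869493/2000000 − 3/200·(0.971200+0.969100+0.932400+0.905300))/(1+3/200) = 8651/10000 ≈ 0.865100
step 6 [6y] swap r/1=1641/54790: DF=(1 − 1641/54790·(0.971200+0.969100+0.932400+0.905300+0.865100))/(1+1641/54790) = 8359/10000 ≈ 0.835900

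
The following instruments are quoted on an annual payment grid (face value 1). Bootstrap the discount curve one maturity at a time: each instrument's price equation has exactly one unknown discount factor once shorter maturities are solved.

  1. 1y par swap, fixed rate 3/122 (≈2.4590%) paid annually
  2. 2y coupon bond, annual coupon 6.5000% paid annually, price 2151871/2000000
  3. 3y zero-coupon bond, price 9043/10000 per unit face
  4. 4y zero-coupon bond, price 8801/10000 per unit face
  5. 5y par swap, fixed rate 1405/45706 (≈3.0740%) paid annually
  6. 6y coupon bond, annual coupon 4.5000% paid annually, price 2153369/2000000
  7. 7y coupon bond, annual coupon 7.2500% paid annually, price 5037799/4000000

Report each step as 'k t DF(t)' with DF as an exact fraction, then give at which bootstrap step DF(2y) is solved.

1 1 122/125
2 2 9507/10000
3 3 9043/10000
4 4 8801/10000
5 5 1719/2000
6 6 1667/2000
7 7 809/1000
DF(2y) is solved at step 2

step 1 [1y] swap r/1=3/122: DF=(1 − 3/122·(0))/(1+3/122) = 122/125 ≈ 0.976000
step 2 [2y] bond c/1=13/200: DF=(2151871/2000000 − 13/200·(0.976000))/(1+13/200) = 9507/10000 ≈ 0.950700
step 3 [3y] zero: DF = P = 9043/10000 ≈ 0.904300
step 4 [4y] zero: DF = P = 8801/10000 ≈ 0.880100
step 5 [5y] swap r/1=1405/45706: DF=(1 − 1405/45706·(0.976000+0.950700+0.904300+0.880100))/(1+1405/45706) = 1719/2000 ≈ 0.859500
step 6 [6y] bond c/1=9/200: DF=(2153369/2000000 − 9/200·(0.976000+0.950700+0.904300+0.880100+0.859500))/(1+9/200) = 1667/2000 ≈ 0.833500
step 7 [7y] bond c/1=29/400: DF=(5037799/4000000 − 29/400·(0.976000+0.950700+0.904300+0.880100+0.859500+0.833500))/(1+29/400) = 809/1000 ≈ 0.809000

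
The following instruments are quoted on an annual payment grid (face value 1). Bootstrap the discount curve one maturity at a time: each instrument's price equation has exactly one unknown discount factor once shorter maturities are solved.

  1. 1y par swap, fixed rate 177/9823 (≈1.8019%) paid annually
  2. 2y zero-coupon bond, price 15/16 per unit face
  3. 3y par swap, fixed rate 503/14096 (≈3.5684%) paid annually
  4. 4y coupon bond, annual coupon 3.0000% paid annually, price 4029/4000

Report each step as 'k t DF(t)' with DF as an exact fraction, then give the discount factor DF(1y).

step 1 [1y] swap r/1=177/9823: DF=(1 − 177/9823·(0))/(1+177/9823) = 9823/10000 ≈ 0.982300
step 2 [2y] zero: DF = P = 15/16 ≈ 0.937500
step 3 [3y] swap r/1=503/14096: DF=(1 − 503/14096·(0.982300+0.937500))/(1+503/14096) = 4497/5000 ≈ 0.899400
step 4 [4y] bond c/1=3/100: DF=(4029/4000 − 3/100·(0.982300+0.937500+0.899400))/(1+3/100) = 4479/5000 ≈ 0.895800

1 1 9823/10000
2 2 15/16
3 3 4497/5000
4 4 4479/5000
DF(1y) = 9823/10000 ≈ 0.982300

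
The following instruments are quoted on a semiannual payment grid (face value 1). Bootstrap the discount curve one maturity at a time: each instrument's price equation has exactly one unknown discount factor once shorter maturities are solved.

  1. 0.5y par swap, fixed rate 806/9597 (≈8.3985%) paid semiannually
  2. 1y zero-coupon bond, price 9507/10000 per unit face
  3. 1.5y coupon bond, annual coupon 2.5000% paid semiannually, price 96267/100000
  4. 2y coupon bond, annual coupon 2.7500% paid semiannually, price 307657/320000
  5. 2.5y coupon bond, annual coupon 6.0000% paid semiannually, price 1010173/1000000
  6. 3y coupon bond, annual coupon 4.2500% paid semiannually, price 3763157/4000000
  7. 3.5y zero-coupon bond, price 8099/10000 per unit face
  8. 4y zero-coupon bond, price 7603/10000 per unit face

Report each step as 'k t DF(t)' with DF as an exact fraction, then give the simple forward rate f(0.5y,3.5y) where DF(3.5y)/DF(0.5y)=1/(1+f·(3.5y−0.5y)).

step 1 [0.5y] swap r/2=403/9597: DF=(1 − 403/9597·(0))/(1+403/9597) = 9597/10000 ≈ 0.959700
step 2 [1y] zero: DF = P = 9507/10000 ≈ 0.950700
step 3 [1.5y] bond c/2=1/80: DF=(96267/100000 − 1/80·(0.959700+0.950700))/(1+1/80) = 1159/1250 ≈ 0.927200
step 4 [2y] bond c/2=11/800: DF=(307657/320000 − 11/800·(0.959700+0.950700+0.927200))/(1+11/800) = 9099/10000 ≈ 0.909900
step 5 [2.5y] bond c/2=3/100: DF=(1010173/1000000 − 3/100·(0.959700+0.950700+0.927200+0.909900))/(1+3/100) = 2179/2500 ≈ 0.871600
step 6 [3y] bond c/2=17/800: DF=(3763157/4000000 − 17/800·(0.959700+0.950700+0.927200+0.909900+0.871600))/(1+17/800) = 8251/10000 ≈ 0.825100
step 7 [3.5y] zero: DF = P = 8099/10000 ≈ 0.809900
step 8 [4y] zero: DF = P = 7603/10000 ≈ 0.760300

1 1/2 9597/10000
2 1 9507/10000
3 3/2 1159/1250
4 2 9099/10000
5 5/2 2179/2500
6 3 8251/10000
7 7/2 8099/10000
8 4 7603/10000
f(0.5y,3.5y) = ((9597/10000)/(8099/10000) − 1)/(3) = 214/3471 ≈ 6.1654%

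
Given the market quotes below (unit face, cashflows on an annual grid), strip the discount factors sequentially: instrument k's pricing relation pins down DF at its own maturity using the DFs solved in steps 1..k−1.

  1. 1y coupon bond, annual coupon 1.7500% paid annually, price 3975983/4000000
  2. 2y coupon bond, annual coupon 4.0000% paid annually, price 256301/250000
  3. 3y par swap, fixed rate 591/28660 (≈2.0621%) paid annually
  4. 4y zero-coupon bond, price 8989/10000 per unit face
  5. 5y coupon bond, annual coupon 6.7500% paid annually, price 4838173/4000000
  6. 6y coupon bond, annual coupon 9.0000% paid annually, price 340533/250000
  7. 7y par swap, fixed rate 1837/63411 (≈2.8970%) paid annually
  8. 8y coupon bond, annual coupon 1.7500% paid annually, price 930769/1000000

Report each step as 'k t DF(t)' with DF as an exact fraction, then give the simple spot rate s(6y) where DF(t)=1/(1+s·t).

1 1 9769/10000
2 2 4741/5000
3 3 9409/10000
4 4 8989/10000
5 5 179/200
6 6 8649/10000
7 7 8163/10000
8 8 8057/10000
s(6y) = (1/(8649/10000) − 1)/(6) = 1351/51894 ≈ 2.6034%

step 1 [1y] bond c/1=7/400: DF=(3975983/4000000 − 7/400·(0))/(1+7/400) = 9769/10000 ≈ 0.976900
step 2 [2y] bond c/1=1/25: DF=(256301/250000 − 1/25·(0.976900))/(1+1/25) = 4741/5000 ≈ 0.948200
step 3 [3y] swap r/1=591/28660: DF=(1 − 591/28660·(0.976900+0.948200))/(1+591/28660) = 9409/10000 ≈ 0.940900
step 4 [4y] zero: DF = P = 8989/10000 ≈ 0.898900
step 5 [5y] bond c/1=27/400: DF=(4838173/4000000 − 27/400·(0.976900+0.948200+0.940900+0.898900))/(1+27/400) = 179/200 ≈ 0.895000
step 6 [6y] bond c/1=9/100: DF=(340533/250000 − 9/100·(0.976900+0.948200+0.940900+0.898900+0.895000))/(1+9/100) = 8649/10000 ≈ 0.864900
step 7 [7y] swap r/1=1837/63411: DF=(1 − 1837/63411·(0.976900+0.948200+0.940900+0.898900+0.895000+0.864900))/(1+1837/63411) = 8163/10000 ≈ 0.816300
step 8 [8y] bond c/1=7/400: DF=(930769/1000000 − 7/400·(0.976900+0.948200+0.940900+0.898900+0.895000+0.864900+0.816300))/(1+7/400) = 8057/10000 ≈ 0.805700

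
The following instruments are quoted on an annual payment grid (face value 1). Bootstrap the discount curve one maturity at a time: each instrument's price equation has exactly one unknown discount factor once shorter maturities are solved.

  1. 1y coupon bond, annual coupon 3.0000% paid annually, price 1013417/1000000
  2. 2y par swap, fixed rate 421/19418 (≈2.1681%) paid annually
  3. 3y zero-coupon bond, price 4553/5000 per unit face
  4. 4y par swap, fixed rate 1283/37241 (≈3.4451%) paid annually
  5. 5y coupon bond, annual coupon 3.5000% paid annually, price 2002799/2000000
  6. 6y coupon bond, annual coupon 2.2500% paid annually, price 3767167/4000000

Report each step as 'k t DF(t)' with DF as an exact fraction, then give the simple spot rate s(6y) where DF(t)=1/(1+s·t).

step 1 [1y] bond c/1=3/100: DF=(1013417/1000000 − 3/100·(0))/(1+3/100) = 9839/10000 ≈ 0.983900
step 2 [2y] swap r/1=421/19418: DF=(1 − 421/19418·(0.983900))/(1+421/19418) = 9579/10000 ≈ 0.957900
step 3 [3y] zero: DF = P = 4553/5000 ≈ 0.910600
step 4 [4y] swap r/1=1283/37241: DF=(1 − 1283/37241·(0.983900+0.957900+0.910600))/(1+1283/37241) = 8717/10000 ≈ 0.871700
step 5 [5y] bond c/1=7/200: DF=(2002799/2000000 − 7/200·(0.983900+0.957900+0.910600+0.871700))/(1+7/200) = 526/625 ≈ 0.841600
step 6 [6y] bond c/1=9/400: DF=(3767167/4000000 − 9/400·(0.983900+0.957900+0.910600+0.871700+0.841600))/(1+9/400) = 4103/5000 ≈ 0.820600

1 1 9839/10000
2 2 9579/10000
3 3 4553/5000
4 4 8717/10000
5 5 526/625
6 6 4103/5000
s(6y) = (1/(4103/5000) − 1)/(6) = 299/8206 ≈ 3.6437%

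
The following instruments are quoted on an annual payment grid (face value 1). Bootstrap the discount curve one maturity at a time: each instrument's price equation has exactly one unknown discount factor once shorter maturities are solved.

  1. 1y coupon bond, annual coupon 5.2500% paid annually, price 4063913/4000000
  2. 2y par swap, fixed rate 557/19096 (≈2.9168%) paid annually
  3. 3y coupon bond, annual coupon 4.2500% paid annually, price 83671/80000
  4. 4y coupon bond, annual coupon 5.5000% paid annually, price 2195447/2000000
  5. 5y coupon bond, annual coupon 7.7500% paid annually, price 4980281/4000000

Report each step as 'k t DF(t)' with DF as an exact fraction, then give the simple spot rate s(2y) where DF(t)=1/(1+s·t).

1 1 9653/10000
2 2 9443/10000
3 3 4627/5000
4 4 8927/10000
5 5 4437/5000
s(2y) = (1/(9443/10000) − 1)/(2) = 557/18886 ≈ 2.9493%

step 1 [1y] bond c/1=21/400: DF=(4063913/4000000 − 21/400·(0))/(1+21/400) = 9653/10000 ≈ 0.965300
step 2 [2y] swap r/1=557/19096: DF=(1 − 557/19096·(0.965300))/(1+557/19096) = 9443/10000 ≈ 0.944300
step 3 [3y] bond c/1=17/400: DF=(83671/80000 − 17/400·(0.965300+0.944300))/(1+17/400) = 4627/5000 ≈ 0.925400
step 4 [4y] bond c/1=11/200: DF=(2195447/2000000 − 11/200·(0.965300+0.944300+0.925400))/(1+11/200) = 8927/10000 ≈ 0.892700
step 5 [5y] bond c/1=31/400: DF=(4980281/4000000 − 31/400·(0.965300+0.944300+0.925400+0.892700))/(1+31/400) = 4437/5000 ≈ 0.887400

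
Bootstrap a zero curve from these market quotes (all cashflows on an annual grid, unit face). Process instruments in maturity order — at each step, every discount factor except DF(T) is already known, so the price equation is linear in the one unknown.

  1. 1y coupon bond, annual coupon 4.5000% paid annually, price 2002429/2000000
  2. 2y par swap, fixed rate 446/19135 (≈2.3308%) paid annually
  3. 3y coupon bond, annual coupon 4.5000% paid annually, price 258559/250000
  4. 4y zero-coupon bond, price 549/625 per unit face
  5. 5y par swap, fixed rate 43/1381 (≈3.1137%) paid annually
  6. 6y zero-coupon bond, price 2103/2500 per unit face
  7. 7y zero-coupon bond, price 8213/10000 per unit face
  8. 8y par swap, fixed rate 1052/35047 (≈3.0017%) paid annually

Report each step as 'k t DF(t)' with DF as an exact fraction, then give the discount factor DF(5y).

1 1 9581/10000
2 2 4777/5000
3 3 9073/10000
4 4 549/625
5 5 8581/10000
6 6 2103/2500
7 7 8213/10000
8 8 987/1250
DF(5y) = 8581/10000 ≈ 0.858100

step 1 [1y] bond c/1=9/200: DF=(2002429/2000000 − 9/200·(0))/(1+9/200) = 9581/10000 ≈ 0.958100
step 2 [2y] swap r/1=446/19135: DF=(1 − 446/19135·(0.958100))/(1+446/19135) = 4777/5000 ≈ 0.955400
step 3 [3y] bond c/1=9/200: DF=(258559/250000 − 9/200·(0.958100+0.955400))/(1+9/200) = 9073/10000 ≈ 0.907300
step 4 [4y] zero: DF = P = 549/625 ≈ 0.878400
step 5 [5y] swap r/1=43/1381: DF=(1 − 43/1381·(0.958100+0.955400+0.907300+0.878400))/(1+43/1381) = 8581/10000 ≈ 0.858100
step 6 [6y] zero: DF = P = 2103/2500 ≈ 0.841200
step 7 [7y] zero: DF = P = 8213/10000 ≈ 0.821300
step 8 [8y] swap r/1=1052/35047: DF=(1 − 1052/35047·(0.958100+0.955400+0.907300+0.878400+0.858100+0.841200+0.821300))/(1+1052/35047) = 987/1250 ≈ 0.789600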